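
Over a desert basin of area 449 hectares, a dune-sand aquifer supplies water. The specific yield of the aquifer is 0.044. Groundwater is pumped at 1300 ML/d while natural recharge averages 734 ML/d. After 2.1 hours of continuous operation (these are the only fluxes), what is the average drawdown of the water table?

A = 449 hectares = 4.49 × 10^6 m²
Net abstraction = 1300 − 734 = 566 ML/d
Q_net = 566 ML/d = 5.66 × 10^5 m³/d
t = 2.1 hours = 0.0875 d
ΔV = Q × t = 5.66 × 10^5 m³/d × 0.0875 d = 49520 m³
Δh = ΔV / (Sy × A) = 49520 / (0.044 × 4.49 × 10^6) = 0.2507 m

Δh ≈ 0.251 m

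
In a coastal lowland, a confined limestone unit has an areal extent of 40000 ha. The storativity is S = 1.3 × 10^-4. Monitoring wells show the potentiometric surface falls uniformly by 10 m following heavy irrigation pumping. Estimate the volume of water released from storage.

ΔV ≈ 5.2 × 10^5 m³

A = 40000 ha = 4 × 10^8 m²
ΔV = S × A × Δh = 1.3 × 10^-4 × 4 × 10^8 m² × 10 m = 5.2 × 10^5 m³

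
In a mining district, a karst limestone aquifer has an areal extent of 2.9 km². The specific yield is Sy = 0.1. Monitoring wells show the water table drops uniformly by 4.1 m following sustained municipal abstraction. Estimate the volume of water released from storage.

ΔV ≈ 1.19 × 10^6 m³

A = 2.9 km² = 2.9 × 10^6 m²
ΔV = Sy × A × Δh = 0.1 × 2.9 × 10^6 m² × 4.1 m = 1.189 × 10^6 m³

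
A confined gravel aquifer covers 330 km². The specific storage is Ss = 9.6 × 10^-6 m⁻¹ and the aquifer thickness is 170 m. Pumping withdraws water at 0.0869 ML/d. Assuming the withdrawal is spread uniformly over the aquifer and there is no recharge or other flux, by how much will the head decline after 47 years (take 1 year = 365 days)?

Δh ≈ 2.77 m

S = Ss × b = 9.6 × 10^-6 m⁻¹ × 170 m = 1.632 × 10^-3
A = 330 km² = 3.3 × 10^8 m²
Q = 0.0869 ML/d = 86.9 m³/d
t = 47 years = 17160 d
ΔV = Q × t = 86.9 m³/d × 17160 d = 1.491 × 10^6 m³
Δh = ΔV / (S × A) = 1.491 × 10^6 / (0.001632 × 3.3 × 10^8) = 2.768 m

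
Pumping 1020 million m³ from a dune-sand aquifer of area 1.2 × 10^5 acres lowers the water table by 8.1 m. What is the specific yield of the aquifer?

Sy ≈ 0.26

A = 1.2 × 10^5 acres = 4.856 × 10^8 m²
ΔV = 1020 million m³ = 1.02 × 10^9 m³
Sy = ΔV / (A × Δh) = 1.02 × 10^9 m³ / (4.856 × 10^8 m² × 8.1 m) = 0.2593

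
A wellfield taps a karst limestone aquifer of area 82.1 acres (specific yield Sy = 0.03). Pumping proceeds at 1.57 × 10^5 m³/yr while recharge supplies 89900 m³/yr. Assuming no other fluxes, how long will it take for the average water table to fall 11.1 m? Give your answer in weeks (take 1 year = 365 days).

A = 82.1 acres = 3.322 × 10^5 m²
ΔV = Sy × A × Δh = 0.03 × 3.322 × 10^5 × 11.1 = 1.106 × 10^5 m³
Net withdrawal = 1.57 × 10^5 − 89900 = 67100 m³/yr = 183.8 m³/d
t = ΔV / Q = 1.106 × 10^5 m³ / 183.8 m³/d = 601.8 d
t = 601.8 d ≈ 85.98 weeks

t ≈ 86 weeks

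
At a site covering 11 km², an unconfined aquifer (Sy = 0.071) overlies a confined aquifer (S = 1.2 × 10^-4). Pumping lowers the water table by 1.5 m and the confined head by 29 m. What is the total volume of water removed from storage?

A = 11 km² = 1.1 × 10^7 m²
Unconfined: ΔV_u = Sy × A × Δh_u = 0.071 × 1.1 × 10^7 × 1.5 = 1.171 × 10^6 m³
Confined: ΔV_c = S × A × Δh_c = 1.2 × 10^-4 × 1.1 × 10^7 × 29 = 38280 m³
Total ΔV = 1.171 × 10^6 + 38280 = 1.21 × 10^6 m³

ΔV ≈ 1.21 × 10^6 m³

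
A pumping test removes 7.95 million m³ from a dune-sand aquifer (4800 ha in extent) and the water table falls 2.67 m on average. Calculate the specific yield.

A = 4800 ha = 4.8 × 10^7 m²
ΔV = 7.95 million m³ = 7.95 × 10^6 m³
Sy = ΔV / (A × Δh) = 7.95 × 10^6 m³ / (4.8 × 10^7 m² × 2.67 m) = 0.06203

Sy ≈ 0.062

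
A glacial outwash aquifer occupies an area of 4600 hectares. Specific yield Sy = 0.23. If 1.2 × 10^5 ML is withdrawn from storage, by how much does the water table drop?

A = 4600 hectares = 4.6 × 10^7 m²
ΔV = 1.2 × 10^5 ML = 1.2 × 10^8 m³
Δh = ΔV / (Sy × A) = 1.2 × 10^8 m³ / (0.23 × 4.6 × 10^7 m²) = 11.34 m

Δh ≈ 11.3 m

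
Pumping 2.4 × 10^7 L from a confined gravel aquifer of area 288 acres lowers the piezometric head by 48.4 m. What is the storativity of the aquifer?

A = 288 acres = 1.165 × 10^6 m²
ΔV = 2.4 × 10^7 L = 24000 m³
S = ΔV / (A × Δh) = 24000 m³ / (1.165 × 10^6 m² × 48.4 m) = 4.255 × 10^-4

S ≈ 4.3 × 10^-4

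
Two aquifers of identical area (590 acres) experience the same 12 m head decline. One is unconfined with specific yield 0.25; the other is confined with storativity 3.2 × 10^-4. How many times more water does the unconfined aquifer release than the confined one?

A = 590 acres = 2.388 × 10^6 m²
Unconfined: ΔV_u = Sy × A × Δh = 0.25 × 2.388 × 10^6 × 12 = 7.163 × 10^6 m³
Confined: ΔV_c = S × A × Δh = 3.2 × 10^-4 × 2.388 × 10^6 × 12 = 9169 m³
Ratio = ΔV_u / ΔV_c = Sy / S = 0.25 / 3.2 × 10^-4 = 781.2

ΔV_u / ΔV_c ≈ 781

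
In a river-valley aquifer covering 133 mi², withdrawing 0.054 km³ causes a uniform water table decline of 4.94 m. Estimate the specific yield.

A = 133 mi² = 3.445 × 10^8 m²
ΔV = 0.054 km³ = 5.4 × 10^7 m³
Sy = ΔV / (A × Δh) = 5.4 × 10^7 m³ / (3.445 × 10^8 m² × 4.94 m) = 0.03173

Sy ≈ 0.032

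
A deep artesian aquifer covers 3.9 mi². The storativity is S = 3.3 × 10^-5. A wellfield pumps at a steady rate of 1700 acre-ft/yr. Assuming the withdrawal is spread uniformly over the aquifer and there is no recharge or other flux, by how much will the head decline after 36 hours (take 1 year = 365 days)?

A = 3.9 mi² = 1.01 × 10^7 m²
Q = 1700 acre-ft/yr = 5745 m³/d
t = 36 hours = 1.5 d
ΔV = Q × t = 5745 m³/d × 1.5 d = 8617 m³
Δh = ΔV / (S × A) = 8617 / (3.3 × 10^-5 × 1.01 × 10^7) = 25.85 m

Δh ≈ 25.9 m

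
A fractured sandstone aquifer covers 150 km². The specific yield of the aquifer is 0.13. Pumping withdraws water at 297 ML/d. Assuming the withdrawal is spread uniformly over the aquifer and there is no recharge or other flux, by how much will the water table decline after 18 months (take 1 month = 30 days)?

A = 150 km² = 1.5 × 10^8 m²
Q = 297 ML/d = 2.97 × 10^5 m³/d
t = 18 months = 540 d
ΔV = Q × t = 2.97 × 10^5 m³/d × 540 d = 1.604 × 10^8 m³
Δh = ΔV / (Sy × A) = 1.604 × 10^8 / (0.13 × 1.5 × 10^8) = 8.225 m

Δh ≈ 8.22 m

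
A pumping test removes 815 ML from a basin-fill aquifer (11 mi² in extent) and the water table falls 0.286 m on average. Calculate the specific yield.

A = 11 mi² = 2.849 × 10^7 m²
ΔV = 815 ML = 8.15 × 10^5 m³
Sy = ΔV / (A × Δh) = 8.15 × 10^5 m³ / (2.849 × 10^7 m² × 0.286 m) = 0.1

Sy ≈ 0.1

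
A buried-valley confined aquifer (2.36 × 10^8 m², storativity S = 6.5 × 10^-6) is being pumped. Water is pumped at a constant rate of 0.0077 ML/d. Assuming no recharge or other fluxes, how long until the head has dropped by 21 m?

ΔV = S × A × Δh = 6.5 × 10^-6 × 2.36 × 10^8 × 21 = 32210 m³
Q = 0.0077 ML/d = 7.7 m³/d
t = ΔV / Q = 32210 m³ / 7.7 m³/d = 4184 d

t ≈ 4180 days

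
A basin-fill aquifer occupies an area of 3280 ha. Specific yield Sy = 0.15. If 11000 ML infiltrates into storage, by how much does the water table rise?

Δh ≈ 2.24 m

A = 3280 ha = 3.28 × 10^7 m²
ΔV = 11000 ML = 1.1 × 10^7 m³
Δh = ΔV / (Sy × A) = 1.1 × 10^7 m³ / (0.15 × 3.28 × 10^7 m²) = 2.236 m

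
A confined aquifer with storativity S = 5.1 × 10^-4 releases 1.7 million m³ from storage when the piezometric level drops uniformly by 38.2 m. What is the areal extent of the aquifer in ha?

A ≈ 8730 ha

ΔV = 1.7 million m³ = 1.7 × 10^6 m³
A = ΔV / (S × Δh) = 1.7 × 10^6 / (5.1 × 10^-4 × 38.2) = 8.726 × 10^7 m²
A = 8.726 × 10^7 m² = 8726 ha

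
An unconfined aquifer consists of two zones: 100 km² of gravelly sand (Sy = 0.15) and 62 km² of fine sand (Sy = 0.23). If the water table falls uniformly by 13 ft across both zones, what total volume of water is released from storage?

A₁ = 100 km² = 1 × 10^8 m²; A₂ = 62 km² = 6.2 × 10^7 m²
Δh = 13 ft = 3.962 m
ΔV₁ = 0.15 × 1 × 10^8 × 3.962 = 5.944 × 10^7 m³
ΔV₂ = 0.23 × 6.2 × 10^7 × 3.962 = 5.65 × 10^7 m³
ΔV = ΔV₁ + ΔV₂ = 1.159 × 10^8 m³

ΔV ≈ 1.16 × 10^8 m³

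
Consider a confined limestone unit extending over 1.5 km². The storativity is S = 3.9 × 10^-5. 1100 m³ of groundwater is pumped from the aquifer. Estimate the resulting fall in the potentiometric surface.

A = 1.5 km² = 1.5 × 10^6 m²
Δh = ΔV / (S × A) = 1100 m³ / (3.9 × 10^-5 × 1.5 × 10^6 m²) = 18.8 m

Δh ≈ 18.8 m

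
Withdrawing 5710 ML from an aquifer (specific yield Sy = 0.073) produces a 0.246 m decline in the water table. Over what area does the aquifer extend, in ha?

ΔV = 5710 ML = 5.71 × 10^6 m³
A = ΔV / (Sy × Δh) = 5.71 × 10^6 / (0.073 × 0.246) = 3.18 × 10^8 m²
A = 3.18 × 10^8 m² = 31800 ha

A ≈ 31800 ha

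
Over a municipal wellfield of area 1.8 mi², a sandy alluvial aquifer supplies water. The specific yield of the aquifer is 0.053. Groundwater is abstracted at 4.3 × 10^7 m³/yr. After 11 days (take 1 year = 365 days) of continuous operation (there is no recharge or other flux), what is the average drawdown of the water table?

Δh ≈ 5.24 m

A = 1.8 mi² = 4.662 × 10^6 m²
Q = 4.3 × 10^7 m³/yr = 1.178 × 10^5 m³/d
ΔV = Q × t = 1.178 × 10^5 m³/d × 11 d = 1.296 × 10^6 m³
Δh = ΔV / (Sy × A) = 1.296 × 10^6 / (0.053 × 4.662 × 10^6) = 5.245 m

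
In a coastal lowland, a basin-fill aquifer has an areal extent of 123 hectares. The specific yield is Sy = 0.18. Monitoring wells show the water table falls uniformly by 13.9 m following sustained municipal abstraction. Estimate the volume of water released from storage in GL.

A = 123 hectares = 1.23 × 10^6 m²
ΔV = Sy × A × Δh = 0.18 × 1.23 × 10^6 m² × 13.9 m = 3.077 × 10^6 m³
ΔV = 3.077 × 10^6 m³ = 3.077 GL

ΔV ≈ 3.08 GL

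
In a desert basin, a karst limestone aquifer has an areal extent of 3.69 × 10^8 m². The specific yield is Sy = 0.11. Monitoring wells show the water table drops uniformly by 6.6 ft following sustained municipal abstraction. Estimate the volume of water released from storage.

Δh = 6.6 ft = 2.012 m
ΔV = Sy × A × Δh = 0.11 × 3.69 × 10^8 m² × 2.012 m = 8.165 × 10^7 m³

ΔV ≈ 8.17 × 10^7 m³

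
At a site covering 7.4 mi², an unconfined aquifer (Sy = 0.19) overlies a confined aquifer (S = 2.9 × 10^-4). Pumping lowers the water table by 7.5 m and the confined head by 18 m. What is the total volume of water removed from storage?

ΔV ≈ 2.74 × 10^7 m³

A = 7.4 mi² = 1.917 × 10^7 m²
Unconfined: ΔV_u = Sy × A × Δh_u = 0.19 × 1.917 × 10^7 × 7.5 = 2.731 × 10^7 m³
Confined: ΔV_c = S × A × Δh_c = 2.9 × 10^-4 × 1.917 × 10^7 × 18 = 1 × 10^5 m³
Total ΔV = 2.731 × 10^7 + 1 × 10^5 = 2.741 × 10^7 m³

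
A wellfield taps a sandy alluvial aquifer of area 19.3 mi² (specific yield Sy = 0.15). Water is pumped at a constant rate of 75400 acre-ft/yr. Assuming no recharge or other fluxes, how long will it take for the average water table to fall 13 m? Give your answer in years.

t ≈ 1.05 years

A = 19.3 mi² = 4.999 × 10^7 m²
ΔV = Sy × A × Δh = 0.15 × 4.999 × 10^7 × 13 = 9.747 × 10^7 m³
Q = 75400 acre-ft/yr = 2.548 × 10^5 m³/d
t = ΔV / Q = 9.747 × 10^7 m³ / 2.548 × 10^5 m³/d = 382.5 d
t = 382.5 d ≈ 1.048 years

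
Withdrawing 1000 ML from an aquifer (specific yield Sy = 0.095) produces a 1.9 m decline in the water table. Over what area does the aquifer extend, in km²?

ΔV = 1000 ML = 1 × 10^6 m³
A = ΔV / (Sy × Δh) = 1 × 10^6 / (0.095 × 1.9) = 5.54 × 10^6 m²
A = 5.54 × 10^6 m² = 5.54 km²

A ≈ 5.54 km²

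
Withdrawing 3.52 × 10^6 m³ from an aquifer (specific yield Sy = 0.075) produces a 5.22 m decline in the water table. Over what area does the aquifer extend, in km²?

A = ΔV / (Sy × Δh) = 3.52 × 10^6 / (0.075 × 5.22) = 8.991 × 10^6 m²
A = 8.991 × 10^6 m² = 8.991 km²

A ≈ 8.99 km²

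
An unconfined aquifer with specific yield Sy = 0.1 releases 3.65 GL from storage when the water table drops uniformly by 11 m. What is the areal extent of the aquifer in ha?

A ≈ 332 ha

ΔV = 3.65 GL = 3.65 × 10^6 m³
A = ΔV / (Sy × Δh) = 3.65 × 10^6 / (0.1 × 11) = 3.318 × 10^6 m²
A = 3.318 × 10^6 m² = 331.8 ha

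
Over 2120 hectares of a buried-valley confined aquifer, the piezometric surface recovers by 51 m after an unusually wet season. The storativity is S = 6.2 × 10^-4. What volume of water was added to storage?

A = 2120 hectares = 2.12 × 10^7 m²
ΔV = S × A × Δh = 6.2 × 10^-4 × 2.12 × 10^7 m² × 51 m = 6.703 × 10^5 m³

ΔV ≈ 6.7 × 10^5 m³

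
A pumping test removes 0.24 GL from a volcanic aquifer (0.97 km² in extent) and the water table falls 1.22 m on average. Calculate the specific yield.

Sy ≈ 0.2

A = 0.97 km² = 9.7 × 10^5 m²
ΔV = 0.24 GL = 2.4 × 10^5 m³
Sy = ΔV / (A × Δh) = 2.4 × 10^5 m³ / (9.7 × 10^5 m² × 1.22 m) = 0.2028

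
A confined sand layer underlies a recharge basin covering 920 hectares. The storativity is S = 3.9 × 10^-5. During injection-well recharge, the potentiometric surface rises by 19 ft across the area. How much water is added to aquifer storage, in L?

A = 920 hectares = 9.2 × 10^6 m²
Δh = 19 ft = 5.791 m
ΔV = S × A × Δh = 3.9 × 10^-5 × 9.2 × 10^6 m² × 5.791 m = 2078 m³
ΔV = 2078 m³ = 2.078 × 10^6 L

ΔV ≈ 2.08 × 10^6 L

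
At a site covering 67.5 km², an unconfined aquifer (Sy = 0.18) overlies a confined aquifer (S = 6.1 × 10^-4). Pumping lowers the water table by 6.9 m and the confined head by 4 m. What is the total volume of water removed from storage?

A = 67.5 km² = 6.75 × 10^7 m²
Unconfined: ΔV_u = Sy × A × Δh_u = 0.18 × 6.75 × 10^7 × 6.9 = 8.383 × 10^7 m³
Confined: ΔV_c = S × A × Δh_c = 6.1 × 10^-4 × 6.75 × 10^7 × 4 = 1.647 × 10^5 m³
Total ΔV = 8.383 × 10^7 + 1.647 × 10^5 = 8.4 × 10^7 m³

ΔV ≈ 8.4 × 10^7 m³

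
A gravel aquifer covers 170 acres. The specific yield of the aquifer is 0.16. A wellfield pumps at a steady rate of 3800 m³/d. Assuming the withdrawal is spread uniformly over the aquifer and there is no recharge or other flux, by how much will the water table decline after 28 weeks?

Δh ≈ 6.77 m

A = 170 acres = 6.88 × 10^5 m²
t = 28 weeks = 196 d
ΔV = Q × t = 3800 m³/d × 196 d = 7.448 × 10^5 m³
Δh = ΔV / (Sy × A) = 7.448 × 10^5 / (0.16 × 6.88 × 10^5) = 6.766 m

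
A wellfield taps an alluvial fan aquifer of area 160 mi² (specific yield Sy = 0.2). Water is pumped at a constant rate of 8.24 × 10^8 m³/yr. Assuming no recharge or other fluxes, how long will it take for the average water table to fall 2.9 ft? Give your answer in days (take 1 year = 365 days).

t ≈ 32.5 days

A = 160 mi² = 4.144 × 10^8 m²
Δh = 2.9 ft = 0.8839 m
ΔV = Sy × A × Δh = 0.2 × 4.144 × 10^8 × 0.8839 = 7.326 × 10^7 m³
Q = 8.24 × 10^8 m³/yr = 2.258 × 10^6 m³/d
t = ΔV / Q = 7.326 × 10^7 m³ / 2.258 × 10^6 m³/d = 32.45 d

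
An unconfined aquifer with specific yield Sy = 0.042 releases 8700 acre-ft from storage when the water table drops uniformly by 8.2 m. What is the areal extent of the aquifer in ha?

ΔV = 8700 acre-ft = 1.073 × 10^7 m³
A = ΔV / (Sy × Δh) = 1.073 × 10^7 / (0.042 × 8.2) = 3.116 × 10^7 m²
A = 3.116 × 10^7 m² = 3116 ha

A ≈ 3120 ha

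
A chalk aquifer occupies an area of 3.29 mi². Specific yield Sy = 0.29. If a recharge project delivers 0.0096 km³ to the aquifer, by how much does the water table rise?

A = 3.29 mi² = 8.521 × 10^6 m²
ΔV = 0.0096 km³ = 9.6 × 10^6 m³
Δh = ΔV / (Sy × A) = 9.6 × 10^6 m³ / (0.29 × 8.521 × 10^6 m²) = 3.885 m

Δh ≈ 3.88 m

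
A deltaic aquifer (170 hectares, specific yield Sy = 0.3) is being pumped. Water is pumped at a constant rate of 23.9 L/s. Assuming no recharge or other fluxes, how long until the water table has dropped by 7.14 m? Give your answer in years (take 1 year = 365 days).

t ≈ 4.83 years

A = 170 hectares = 1.7 × 10^6 m²
ΔV = Sy × A × Δh = 0.3 × 1.7 × 10^6 × 7.14 = 3.641 × 10^6 m³
Q = 23.9 L/s = 2065 m³/d
t = ΔV / Q = 3.641 × 10^6 m³ / 2065 m³/d = 1763 d
t = 1763 d ≈ 4.831 years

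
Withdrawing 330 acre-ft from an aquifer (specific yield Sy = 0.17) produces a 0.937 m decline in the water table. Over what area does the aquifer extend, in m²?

A ≈ 2.56 × 10^6 m²

ΔV = 330 acre-ft = 4.07 × 10^5 m³
A = ΔV / (Sy × Δh) = 4.07 × 10^5 / (0.17 × 0.937) = 2.555 × 10^6 m²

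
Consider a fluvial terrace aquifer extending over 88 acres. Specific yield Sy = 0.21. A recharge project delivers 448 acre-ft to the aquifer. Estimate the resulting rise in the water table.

A = 88 acres = 3.561 × 10^5 m²
ΔV = 448 acre-ft = 5.526 × 10^5 m³
Δh = ΔV / (Sy × A) = 5.526 × 10^5 m³ / (0.21 × 3.561 × 10^5 m²) = 7.389 m

Δh ≈ 7.39 m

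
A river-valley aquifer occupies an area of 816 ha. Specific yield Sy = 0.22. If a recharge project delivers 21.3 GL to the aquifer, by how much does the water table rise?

A = 816 ha = 8.16 × 10^6 m²
ΔV = 21.3 GL = 2.13 × 10^7 m³
Δh = ΔV / (Sy × A) = 2.13 × 10^7 m³ / (0.22 × 8.16 × 10^6 m²) = 11.86 m

Δh ≈ 11.9 m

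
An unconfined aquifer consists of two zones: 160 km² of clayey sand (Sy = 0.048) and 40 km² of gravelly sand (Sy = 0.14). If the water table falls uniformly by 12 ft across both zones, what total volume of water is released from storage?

ΔV ≈ 4.86 × 10^7 m³

A₁ = 160 km² = 1.6 × 10^8 m²; A₂ = 40 km² = 4 × 10^7 m²
Δh = 12 ft = 3.658 m
ΔV₁ = 0.048 × 1.6 × 10^8 × 3.658 = 2.809 × 10^7 m³
ΔV₂ = 0.14 × 4 × 10^7 × 3.658 = 2.048 × 10^7 m³
ΔV = ΔV₁ + ΔV₂ = 4.857 × 10^7 m³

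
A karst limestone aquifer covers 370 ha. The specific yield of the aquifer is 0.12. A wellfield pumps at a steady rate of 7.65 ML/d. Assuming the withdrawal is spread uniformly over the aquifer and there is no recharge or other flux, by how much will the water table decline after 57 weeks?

Δh ≈ 6.87 m

A = 370 ha = 3.7 × 10^6 m²
Q = 7.65 ML/d = 7650 m³/d
t = 57 weeks = 399 d
ΔV = Q × t = 7650 m³/d × 399 d = 3.052 × 10^6 m³
Δh = ΔV / (Sy × A) = 3.052 × 10^6 / (0.12 × 3.7 × 10^6) = 6.875 m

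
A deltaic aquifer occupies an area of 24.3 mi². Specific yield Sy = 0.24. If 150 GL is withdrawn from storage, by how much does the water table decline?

Δh ≈ 9.93 m

A = 24.3 mi² = 6.294 × 10^7 m²
ΔV = 150 GL = 1.5 × 10^8 m³
Δh = ΔV / (Sy × A) = 1.5 × 10^8 m³ / (0.24 × 6.294 × 10^7 m²) = 9.931 m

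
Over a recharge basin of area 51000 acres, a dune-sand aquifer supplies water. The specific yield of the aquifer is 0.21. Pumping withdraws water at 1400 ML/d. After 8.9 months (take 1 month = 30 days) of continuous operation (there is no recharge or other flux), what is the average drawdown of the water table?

Δh ≈ 8.62 m

A = 51000 acres = 2.064 × 10^8 m²
Q = 1400 ML/d = 1.4 × 10^6 m³/d
t = 8.9 months = 267 d
ΔV = Q × t = 1.4 × 10^6 m³/d × 267 d = 3.738 × 10^8 m³
Δh = ΔV / (Sy × A) = 3.738 × 10^8 / (0.21 × 2.064 × 10^8) = 8.624 m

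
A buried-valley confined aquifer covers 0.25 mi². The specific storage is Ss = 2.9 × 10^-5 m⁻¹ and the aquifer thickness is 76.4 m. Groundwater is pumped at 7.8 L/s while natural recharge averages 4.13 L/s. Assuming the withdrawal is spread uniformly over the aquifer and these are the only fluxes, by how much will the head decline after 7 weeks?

S = Ss × b = 2.9 × 10^-5 m⁻¹ × 76.4 m = 2.216 × 10^-3
A = 0.25 mi² = 6.475 × 10^5 m²
Net abstraction = 7.8 − 4.13 = 3.67 L/s
Q_net = 3.67 L/s = 317.1 m³/d
t = 7 weeks = 49 d
ΔV = Q × t = 317.1 m³/d × 49 d = 15540 m³
Δh = ΔV / (S × A) = 15540 / (0.002216 × 6.475 × 10^5) = 10.83 m

Δh ≈ 10.8 m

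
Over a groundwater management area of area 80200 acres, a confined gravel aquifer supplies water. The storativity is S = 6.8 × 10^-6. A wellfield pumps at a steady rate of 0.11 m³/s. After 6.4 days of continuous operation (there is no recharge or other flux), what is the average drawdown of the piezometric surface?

Δh ≈ 27.6 m

A = 80200 acres = 3.246 × 10^8 m²
Q = 0.11 m³/s = 9504 m³/d
ΔV = Q × t = 9504 m³/d × 6.4 d = 60830 m³
Δh = ΔV / (S × A) = 60830 / (6.8 × 10^-6 × 3.246 × 10^8) = 27.56 m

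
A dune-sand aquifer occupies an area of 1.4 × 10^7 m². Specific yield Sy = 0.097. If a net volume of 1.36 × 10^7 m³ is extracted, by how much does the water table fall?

Δh ≈ 10 m

Δh = ΔV / (Sy × A) = 1.36 × 10^7 m³ / (0.097 × 1.4 × 10^7 m²) = 10.01 m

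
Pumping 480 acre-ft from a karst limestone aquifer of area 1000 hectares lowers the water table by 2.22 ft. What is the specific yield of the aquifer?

Sy ≈ 0.087

A = 1000 hectares = 1 × 10^7 m²
Δh = 2.22 ft = 0.6767 m
ΔV = 480 acre-ft = 5.921 × 10^5 m³
Sy = ΔV / (A × Δh) = 5.921 × 10^5 m³ / (1 × 10^7 m² × 0.6767 m) = 0.0875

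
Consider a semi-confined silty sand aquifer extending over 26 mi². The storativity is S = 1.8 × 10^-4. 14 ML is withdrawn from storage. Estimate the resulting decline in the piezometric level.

Δh ≈ 1.16 m

A = 26 mi² = 6.734 × 10^7 m²
ΔV = 14 ML = 14000 m³
Δh = ΔV / (S × A) = 14000 m³ / (1.8 × 10^-4 × 6.734 × 10^7 m²) = 1.155 m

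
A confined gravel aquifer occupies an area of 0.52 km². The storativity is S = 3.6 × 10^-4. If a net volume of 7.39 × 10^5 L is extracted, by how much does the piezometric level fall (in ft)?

A = 0.52 km² = 5.2 × 10^5 m²
ΔV = 7.39 × 10^5 L = 739 m³
Δh = ΔV / (S × A) = 739 m³ / (3.6 × 10^-4 × 5.2 × 10^5 m²) = 3.948 m
Δh = 3.948 m = 12.95 ft

Δh ≈ 13 ft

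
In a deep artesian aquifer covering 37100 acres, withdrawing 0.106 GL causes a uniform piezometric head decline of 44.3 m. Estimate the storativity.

A = 37100 acres = 1.501 × 10^8 m²
ΔV = 0.106 GL = 1.06 × 10^5 m³
S = ΔV / (A × Δh) = 1.06 × 10^5 m³ / (1.501 × 10^8 m² × 44.3 m) = 1.594 × 10^-5

S ≈ 1.6 × 10^-5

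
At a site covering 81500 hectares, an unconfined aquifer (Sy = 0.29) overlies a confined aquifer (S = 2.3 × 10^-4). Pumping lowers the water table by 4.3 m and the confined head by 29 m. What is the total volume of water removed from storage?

ΔV ≈ 1.02 × 10^9 m³

A = 81500 hectares = 8.15 × 10^8 m²
Unconfined: ΔV_u = Sy × A × Δh_u = 0.29 × 8.15 × 10^8 × 4.3 = 1.016 × 10^9 m³
Confined: ΔV_c = S × A × Δh_c = 2.3 × 10^-4 × 8.15 × 10^8 × 29 = 5.436 × 10^6 m³
Total ΔV = 1.016 × 10^9 + 5.436 × 10^6 = 1.022 × 10^9 m³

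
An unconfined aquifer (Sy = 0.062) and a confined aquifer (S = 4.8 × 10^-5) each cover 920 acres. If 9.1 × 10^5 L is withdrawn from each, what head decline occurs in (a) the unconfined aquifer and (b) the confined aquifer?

Δh_u ≈ 0.00394 m; Δh_c ≈ 5.09 m

A = 920 acres = 3.723 × 10^6 m²
ΔV = 9.1 × 10^5 L = 910 m³
Unconfined: Δh_u = ΔV/(Sy·A) = 910/(0.062 × 3.723 × 10^6) = 0.003942 m
Confined: Δh_c = ΔV/(S·A) = 910/(4.8 × 10^-5 × 3.723 × 10^6) = 5.092 m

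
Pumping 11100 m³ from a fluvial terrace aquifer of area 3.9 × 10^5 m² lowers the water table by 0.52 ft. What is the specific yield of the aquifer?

Δh = 0.52 ft = 0.1585 m
Sy = ΔV / (A × Δh) = 11100 m³ / (3.9 × 10^5 m² × 0.1585 m) = 0.1796

Sy ≈ 0.18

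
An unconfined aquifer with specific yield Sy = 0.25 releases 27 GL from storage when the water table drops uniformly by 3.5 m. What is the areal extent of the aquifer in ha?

ΔV = 27 GL = 2.7 × 10^7 m³
A = ΔV / (Sy × Δh) = 2.7 × 10^7 / (0.25 × 3.5) = 3.086 × 10^7 m²
A = 3.086 × 10^7 m² = 3086 ha

A ≈ 3090 ha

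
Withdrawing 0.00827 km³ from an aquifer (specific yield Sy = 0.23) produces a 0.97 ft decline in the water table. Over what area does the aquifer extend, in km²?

Δh = 0.97 ft = 0.2957 m
ΔV = 0.00827 km³ = 8.27 × 10^6 m³
A = ΔV / (Sy × Δh) = 8.27 × 10^6 / (0.23 × 0.2957) = 1.216 × 10^8 m²
A = 1.216 × 10^8 m² = 121.6 km²

A ≈ 122 km²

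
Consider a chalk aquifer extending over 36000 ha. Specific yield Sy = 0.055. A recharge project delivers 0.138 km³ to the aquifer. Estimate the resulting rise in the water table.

A = 36000 ha = 3.6 × 10^8 m²
ΔV = 0.138 km³ = 1.38 × 10^8 m³
Δh = ΔV / (Sy × A) = 1.38 × 10^8 m³ / (0.055 × 3.6 × 10^8 m²) = 6.97 m

Δh ≈ 6.97 m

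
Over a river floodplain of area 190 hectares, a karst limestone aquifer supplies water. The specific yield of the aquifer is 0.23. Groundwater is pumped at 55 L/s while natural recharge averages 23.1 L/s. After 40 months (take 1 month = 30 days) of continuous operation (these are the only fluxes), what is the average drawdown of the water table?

Δh ≈ 7.57 m

A = 190 hectares = 1.9 × 10^6 m²
Net abstraction = 55 − 23.1 = 31.9 L/s
Q_net = 31.9 L/s = 2756 m³/d
t = 40 months = 1200 d
ΔV = Q × t = 2756 m³/d × 1200 d = 3.307 × 10^6 m³
Δh = ΔV / (Sy × A) = 3.307 × 10^6 / (0.23 × 1.9 × 10^6) = 7.568 m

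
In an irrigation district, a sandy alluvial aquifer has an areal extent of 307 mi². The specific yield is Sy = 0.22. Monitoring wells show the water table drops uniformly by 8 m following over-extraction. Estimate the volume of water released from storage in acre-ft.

A = 307 mi² = 7.951 × 10^8 m²
ΔV = Sy × A × Δh = 0.22 × 7.951 × 10^8 m² × 8 m = 1.399 × 10^9 m³
ΔV = 1.399 × 10^9 m³ = 1.135 × 10^6 acre-ft

ΔV ≈ 1.13 × 10^6 acre-ft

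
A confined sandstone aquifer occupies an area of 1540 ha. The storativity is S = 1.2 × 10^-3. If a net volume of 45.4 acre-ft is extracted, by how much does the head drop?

A = 1540 ha = 1.54 × 10^7 m²
ΔV = 45.4 acre-ft = 56000 m³
Δh = ΔV / (S × A) = 56000 m³ / (0.0012 × 1.54 × 10^7 m²) = 3.03 m

Δh ≈ 3.03 m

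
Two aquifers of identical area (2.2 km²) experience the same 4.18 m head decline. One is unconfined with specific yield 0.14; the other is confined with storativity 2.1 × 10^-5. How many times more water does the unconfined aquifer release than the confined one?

ΔV_u / ΔV_c ≈ 6670

A = 2.2 km² = 2.2 × 10^6 m²
Unconfined: ΔV_u = Sy × A × Δh = 0.14 × 2.2 × 10^6 × 4.18 = 1.287 × 10^6 m³
Confined: ΔV_c = S × A × Δh = 2.1 × 10^-5 × 2.2 × 10^6 × 4.18 = 193.1 m³
Ratio = ΔV_u / ΔV_c = Sy / S = 0.14 / 2.1 × 10^-5 = 6667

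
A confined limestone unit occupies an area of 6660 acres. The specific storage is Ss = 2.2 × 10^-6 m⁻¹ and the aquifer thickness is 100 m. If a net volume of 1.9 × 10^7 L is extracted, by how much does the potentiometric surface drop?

S = Ss × b = 2.2 × 10^-6 m⁻¹ × 100 m = 2.2 × 10^-4
A = 6660 acres = 2.695 × 10^7 m²
ΔV = 1.9 × 10^7 L = 19000 m³
Δh = ΔV / (S × A) = 19000 m³ / (2.2 × 10^-4 × 2.695 × 10^7 m²) = 3.204 m

Δh ≈ 3.2 m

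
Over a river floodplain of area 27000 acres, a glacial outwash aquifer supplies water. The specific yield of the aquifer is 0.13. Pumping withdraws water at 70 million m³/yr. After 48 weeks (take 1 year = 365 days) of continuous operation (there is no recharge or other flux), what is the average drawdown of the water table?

Δh ≈ 4.54 m

A = 27000 acres = 1.093 × 10^8 m²
Q = 70 million m³/yr = 1.918 × 10^5 m³/d
t = 48 weeks = 336 d
ΔV = Q × t = 1.918 × 10^5 m³/d × 336 d = 6.444 × 10^7 m³
Δh = ΔV / (Sy × A) = 6.444 × 10^7 / (0.13 × 1.093 × 10^8) = 4.536 m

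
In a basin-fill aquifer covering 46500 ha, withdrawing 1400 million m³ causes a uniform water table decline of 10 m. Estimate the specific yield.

Sy ≈ 0.3

A = 46500 ha = 4.65 × 10^8 m²
ΔV = 1400 million m³ = 1.4 × 10^9 m³
Sy = ΔV / (A × Δh) = 1.4 × 10^9 m³ / (4.65 × 10^8 m² × 10 m) = 0.3011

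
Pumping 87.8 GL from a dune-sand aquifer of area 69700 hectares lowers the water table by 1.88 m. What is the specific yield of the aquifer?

A = 69700 hectares = 6.97 × 10^8 m²
ΔV = 87.8 GL = 8.78 × 10^7 m³
Sy = ΔV / (A × Δh) = 8.78 × 10^7 m³ / (6.97 × 10^8 m² × 1.88 m) = 0.067

Sy ≈ 0.067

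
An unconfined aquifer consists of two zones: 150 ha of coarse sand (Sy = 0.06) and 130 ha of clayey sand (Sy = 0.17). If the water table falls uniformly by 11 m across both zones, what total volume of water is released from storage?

ΔV ≈ 3.42 × 10^6 m³

A₁ = 150 ha = 1.5 × 10^6 m²; A₂ = 130 ha = 1.3 × 10^6 m²
ΔV₁ = 0.06 × 1.5 × 10^6 × 11 = 9.9 × 10^5 m³
ΔV₂ = 0.17 × 1.3 × 10^6 × 11 = 2.431 × 10^6 m³
ΔV = ΔV₁ + ΔV₂ = 3.421 × 10^6 m³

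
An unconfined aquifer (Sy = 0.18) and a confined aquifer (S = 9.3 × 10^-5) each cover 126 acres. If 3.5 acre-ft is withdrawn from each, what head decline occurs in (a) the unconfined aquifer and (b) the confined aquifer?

Δh_u ≈ 0.047 m; Δh_c ≈ 91 m

A = 126 acres = 5.099 × 10^5 m²
ΔV = 3.5 acre-ft = 4317 m³
Unconfined: Δh_u = ΔV/(Sy·A) = 4317/(0.18 × 5.099 × 10^5) = 0.04704 m
Confined: Δh_c = ΔV/(S·A) = 4317/(9.3 × 10^-5 × 5.099 × 10^5) = 91.04 m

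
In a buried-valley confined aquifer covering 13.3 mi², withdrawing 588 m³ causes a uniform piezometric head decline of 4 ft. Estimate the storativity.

A = 13.3 mi² = 3.445 × 10^7 m²
Δh = 4 ft = 1.219 m
S = ΔV / (A × Δh) = 588 m³ / (3.445 × 10^7 m² × 1.219 m) = 1.4 × 10^-5

S ≈ 1.4 × 10^-5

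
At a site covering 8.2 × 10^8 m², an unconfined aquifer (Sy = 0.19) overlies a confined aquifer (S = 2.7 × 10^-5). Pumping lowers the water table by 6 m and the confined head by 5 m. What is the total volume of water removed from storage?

Unconfined: ΔV_u = Sy × A × Δh_u = 0.19 × 8.2 × 10^8 × 6 = 9.348 × 10^8 m³
Confined: ΔV_c = S × A × Δh_c = 2.7 × 10^-5 × 8.2 × 10^8 × 5 = 1.107 × 10^5 m³
Total ΔV = 9.348 × 10^8 + 1.107 × 10^5 = 9.349 × 10^8 m³

ΔV ≈ 9.35 × 10^8 m³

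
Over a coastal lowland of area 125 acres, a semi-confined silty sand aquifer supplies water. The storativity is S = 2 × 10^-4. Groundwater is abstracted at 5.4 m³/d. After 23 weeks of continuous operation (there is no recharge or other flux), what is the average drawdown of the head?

A = 125 acres = 5.059 × 10^5 m²
t = 23 weeks = 161 d
ΔV = Q × t = 5.4 m³/d × 161 d = 869.4 m³
Δh = ΔV / (S × A) = 869.4 / (2 × 10^-4 × 5.059 × 10^5) = 8.593 m

Δh ≈ 8.59 m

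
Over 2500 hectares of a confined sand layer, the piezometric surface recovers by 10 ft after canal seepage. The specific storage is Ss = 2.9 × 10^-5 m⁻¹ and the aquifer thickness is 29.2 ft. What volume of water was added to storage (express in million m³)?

ΔV ≈ 0.0197 million m³

b = 29.2 ft = 8.9 m
S = Ss × b = 2.9 × 10^-5 m⁻¹ × 8.9 m = 2.581 × 10^-4
A = 2500 hectares = 2.5 × 10^7 m²
Δh = 10 ft = 3.048 m
ΔV = S × A × Δh = 2.581 × 10^-4 × 2.5 × 10^7 m² × 3.048 m = 19670 m³
ΔV = 19670 m³ = 0.01967 million m³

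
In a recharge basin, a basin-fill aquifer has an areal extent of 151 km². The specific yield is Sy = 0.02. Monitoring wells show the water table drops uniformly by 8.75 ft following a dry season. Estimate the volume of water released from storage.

A = 151 km² = 1.51 × 10^8 m²
Δh = 8.75 ft = 2.667 m
ΔV = Sy × A × Δh = 0.02 × 1.51 × 10^8 m² × 2.667 m = 8.054 × 10^6 m³

ΔV ≈ 8.05 × 10^6 m³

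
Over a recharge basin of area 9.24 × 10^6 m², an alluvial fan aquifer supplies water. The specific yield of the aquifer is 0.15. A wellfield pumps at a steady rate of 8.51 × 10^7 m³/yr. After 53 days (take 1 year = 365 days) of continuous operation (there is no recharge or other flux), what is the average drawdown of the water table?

Q = 8.51 × 10^7 m³/yr = 2.332 × 10^5 m³/d
ΔV = Q × t = 2.332 × 10^5 m³/d × 53 d = 1.236 × 10^7 m³
Δh = ΔV / (Sy × A) = 1.236 × 10^7 / (0.15 × 9.24 × 10^6) = 8.916 m

Δh ≈ 8.92 m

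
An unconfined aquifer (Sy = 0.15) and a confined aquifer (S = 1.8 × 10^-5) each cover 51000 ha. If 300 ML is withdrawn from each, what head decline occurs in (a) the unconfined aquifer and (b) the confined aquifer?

Δh_u ≈ 0.00392 m; Δh_c ≈ 32.7 m

A = 51000 ha = 5.1 × 10^8 m²
ΔV = 300 ML = 3 × 10^5 m³
Unconfined: Δh_u = ΔV/(Sy·A) = 3 × 10^5/(0.15 × 5.1 × 10^8) = 0.003922 m
Confined: Δh_c = ΔV/(S·A) = 3 × 10^5/(1.8 × 10^-5 × 5.1 × 10^8) = 32.68 m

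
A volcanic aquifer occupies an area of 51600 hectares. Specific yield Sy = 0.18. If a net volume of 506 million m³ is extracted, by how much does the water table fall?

Δh ≈ 5.45 m

A = 51600 hectares = 5.16 × 10^8 m²
ΔV = 506 million m³ = 5.06 × 10^8 m³
Δh = ΔV / (Sy × A) = 5.06 × 10^8 m³ / (0.18 × 5.16 × 10^8 m²) = 5.448 m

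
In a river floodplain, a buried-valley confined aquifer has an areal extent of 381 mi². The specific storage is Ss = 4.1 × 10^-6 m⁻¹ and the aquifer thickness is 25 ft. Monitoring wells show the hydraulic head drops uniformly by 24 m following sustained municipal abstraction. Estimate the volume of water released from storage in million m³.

ΔV ≈ 0.74 million m³

b = 25 ft = 7.62 m
S = Ss × b = 4.1 × 10^-6 m⁻¹ × 7.62 m = 3.124 × 10^-5
A = 381 mi² = 9.868 × 10^8 m²
ΔV = S × A × Δh = 3.124 × 10^-5 × 9.868 × 10^8 m² × 24 m = 7.399 × 10^5 m³
ΔV = 7.399 × 10^5 m³ = 0.7399 million m³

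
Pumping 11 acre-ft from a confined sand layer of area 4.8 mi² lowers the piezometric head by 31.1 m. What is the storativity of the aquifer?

A = 4.8 mi² = 1.243 × 10^7 m²
ΔV = 11 acre-ft = 13570 m³
S = ΔV / (A × Δh) = 13570 m³ / (1.243 × 10^7 m² × 31.1 m) = 3.509 × 10^-5

S ≈ 3.5 × 10^-5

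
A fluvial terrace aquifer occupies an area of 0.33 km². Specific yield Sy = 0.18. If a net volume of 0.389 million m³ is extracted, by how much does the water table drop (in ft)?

A = 0.33 km² = 3.3 × 10^5 m²
ΔV = 0.389 million m³ = 3.89 × 10^5 m³
Δh = ΔV / (Sy × A) = 3.89 × 10^5 m³ / (0.18 × 3.3 × 10^5 m²) = 6.549 m
Δh = 6.549 m = 21.49 ft

Δh ≈ 21.5 ft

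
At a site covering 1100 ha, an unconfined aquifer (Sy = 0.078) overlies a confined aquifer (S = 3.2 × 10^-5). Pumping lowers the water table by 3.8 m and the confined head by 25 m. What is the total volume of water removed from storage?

A = 1100 ha = 1.1 × 10^7 m²
Unconfined: ΔV_u = Sy × A × Δh_u = 0.078 × 1.1 × 10^7 × 3.8 = 3.26 × 10^6 m³
Confined: ΔV_c = S × A × Δh_c = 3.2 × 10^-5 × 1.1 × 10^7 × 25 = 8800 m³
Total ΔV = 3.26 × 10^6 + 8800 = 3.269 × 10^6 m³

ΔV ≈ 3.27 × 10^6 m³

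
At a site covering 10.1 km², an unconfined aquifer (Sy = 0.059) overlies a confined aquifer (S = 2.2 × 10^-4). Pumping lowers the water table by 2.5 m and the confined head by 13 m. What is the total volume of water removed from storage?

A = 10.1 km² = 1.01 × 10^7 m²
Unconfined: ΔV_u = Sy × A × Δh_u = 0.059 × 1.01 × 10^7 × 2.5 = 1.49 × 10^6 m³
Confined: ΔV_c = S × A × Δh_c = 2.2 × 10^-4 × 1.01 × 10^7 × 13 = 28890 m³
Total ΔV = 1.49 × 10^6 + 28890 = 1.519 × 10^6 m³

ΔV ≈ 1.52 × 10^6 m³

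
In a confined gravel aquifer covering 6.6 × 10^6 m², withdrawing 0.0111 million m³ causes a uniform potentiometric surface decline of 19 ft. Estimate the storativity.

S ≈ 2.9 × 10^-4

Δh = 19 ft = 5.791 m
ΔV = 0.0111 million m³ = 11100 m³
S = ΔV / (A × Δh) = 11100 m³ / (6.6 × 10^6 m² × 5.791 m) = 2.904 × 10^-4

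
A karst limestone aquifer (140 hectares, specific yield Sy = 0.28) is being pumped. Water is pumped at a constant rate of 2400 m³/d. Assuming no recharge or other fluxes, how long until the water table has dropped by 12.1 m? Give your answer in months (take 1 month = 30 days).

A = 140 hectares = 1.4 × 10^6 m²
ΔV = Sy × A × Δh = 0.28 × 1.4 × 10^6 × 12.1 = 4.743 × 10^6 m³
t = ΔV / Q = 4.743 × 10^6 m³ / 2400 m³/d = 1976 d
t = 1976 d ≈ 65.88 months

t ≈ 65.9 months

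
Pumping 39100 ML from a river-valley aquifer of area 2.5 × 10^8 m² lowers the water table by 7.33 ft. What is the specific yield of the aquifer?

Δh = 7.33 ft = 2.234 m
ΔV = 39100 ML = 3.91 × 10^7 m³
Sy = ΔV / (A × Δh) = 3.91 × 10^7 m³ / (2.5 × 10^8 m² × 2.234 m) = 0.07

Sy ≈ 0.07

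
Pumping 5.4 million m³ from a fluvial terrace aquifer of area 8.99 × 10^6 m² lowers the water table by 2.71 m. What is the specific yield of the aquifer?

ΔV = 5.4 million m³ = 5.4 × 10^6 m³
Sy = ΔV / (A × Δh) = 5.4 × 10^6 m³ / (8.99 × 10^6 m² × 2.71 m) = 0.2216

Sy ≈ 0.22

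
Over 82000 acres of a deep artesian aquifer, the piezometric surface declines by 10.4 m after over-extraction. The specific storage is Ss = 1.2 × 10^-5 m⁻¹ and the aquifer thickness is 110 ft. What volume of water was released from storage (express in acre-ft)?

ΔV ≈ 1130 acre-ft

b = 110 ft = 33.53 m
S = Ss × b = 1.2 × 10^-5 m⁻¹ × 33.53 m = 4.023 × 10^-4
A = 82000 acres = 3.318 × 10^8 m²
ΔV = S × A × Δh = 4.023 × 10^-4 × 3.318 × 10^8 m² × 10.4 m = 1.389 × 10^6 m³
ΔV = 1.389 × 10^6 m³ = 1126 acre-ft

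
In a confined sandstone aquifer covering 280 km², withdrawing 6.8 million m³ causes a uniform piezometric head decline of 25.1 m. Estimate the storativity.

S ≈ 9.7 × 10^-4

A = 280 km² = 2.8 × 10^8 m²
ΔV = 6.8 million m³ = 6.8 × 10^6 m³
S = ΔV / (A × Δh) = 6.8 × 10^6 m³ / (2.8 × 10^8 m² × 25.1 m) = 9.676 × 10^-4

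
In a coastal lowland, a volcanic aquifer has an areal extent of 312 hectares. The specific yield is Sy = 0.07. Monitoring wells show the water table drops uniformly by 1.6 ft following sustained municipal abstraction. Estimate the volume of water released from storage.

ΔV ≈ 1.07 × 10^5 m³

A = 312 hectares = 3.12 × 10^6 m²
Δh = 1.6 ft = 0.4877 m
ΔV = Sy × A × Δh = 0.07 × 3.12 × 10^6 m² × 0.4877 m = 1.065 × 10^5 m³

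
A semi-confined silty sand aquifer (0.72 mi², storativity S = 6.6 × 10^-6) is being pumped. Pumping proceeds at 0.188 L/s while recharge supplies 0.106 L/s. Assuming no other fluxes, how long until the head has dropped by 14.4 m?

A = 0.72 mi² = 1.865 × 10^6 m²
ΔV = S × A × Δh = 6.6 × 10^-6 × 1.865 × 10^6 × 14.4 = 177.2 m³
Net withdrawal = 0.188 − 0.106 = 0.082 L/s = 7.085 m³/d
t = ΔV / Q = 177.2 m³ / 7.085 m³/d = 25.02 d

t ≈ 25 days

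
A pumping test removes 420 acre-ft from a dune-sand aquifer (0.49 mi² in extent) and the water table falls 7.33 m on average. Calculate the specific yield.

Sy ≈ 0.056

A = 0.49 mi² = 1.269 × 10^6 m²
ΔV = 420 acre-ft = 5.181 × 10^5 m³
Sy = ΔV / (A × Δh) = 5.181 × 10^5 m³ / (1.269 × 10^6 m² × 7.33 m) = 0.05569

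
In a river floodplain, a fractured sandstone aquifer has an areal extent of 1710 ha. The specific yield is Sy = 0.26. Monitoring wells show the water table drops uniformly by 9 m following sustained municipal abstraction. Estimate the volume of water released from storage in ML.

A = 1710 ha = 1.71 × 10^7 m²
ΔV = Sy × A × Δh = 0.26 × 1.71 × 10^7 m² × 9 m = 4.001 × 10^7 m³
ΔV = 4.001 × 10^7 m³ = 40010 ML

ΔV ≈ 40000 ML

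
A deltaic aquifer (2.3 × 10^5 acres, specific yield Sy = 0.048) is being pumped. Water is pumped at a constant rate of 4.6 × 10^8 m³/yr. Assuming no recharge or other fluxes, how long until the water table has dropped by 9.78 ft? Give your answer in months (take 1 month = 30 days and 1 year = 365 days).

A = 2.3 × 10^5 acres = 9.308 × 10^8 m²
Δh = 9.78 ft = 2.981 m
ΔV = Sy × A × Δh = 0.048 × 9.308 × 10^8 × 2.981 = 1.332 × 10^8 m³
Q = 4.6 × 10^8 m³/yr = 1.26 × 10^6 m³/d
t = ΔV / Q = 1.332 × 10^8 m³ / 1.26 × 10^6 m³/d = 105.7 d
t = 105.7 d ≈ 3.523 months

t ≈ 3.52 months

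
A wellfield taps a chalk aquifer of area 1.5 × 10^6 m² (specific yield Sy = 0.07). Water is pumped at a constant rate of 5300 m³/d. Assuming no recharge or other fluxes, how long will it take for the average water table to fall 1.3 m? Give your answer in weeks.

t ≈ 3.68 weeks

ΔV = Sy × A × Δh = 0.07 × 1.5 × 10^6 × 1.3 = 1.365 × 10^5 m³
t = ΔV / Q = 1.365 × 10^5 m³ / 5300 m³/d = 25.75 d
t = 25.75 d ≈ 3.679 weeks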